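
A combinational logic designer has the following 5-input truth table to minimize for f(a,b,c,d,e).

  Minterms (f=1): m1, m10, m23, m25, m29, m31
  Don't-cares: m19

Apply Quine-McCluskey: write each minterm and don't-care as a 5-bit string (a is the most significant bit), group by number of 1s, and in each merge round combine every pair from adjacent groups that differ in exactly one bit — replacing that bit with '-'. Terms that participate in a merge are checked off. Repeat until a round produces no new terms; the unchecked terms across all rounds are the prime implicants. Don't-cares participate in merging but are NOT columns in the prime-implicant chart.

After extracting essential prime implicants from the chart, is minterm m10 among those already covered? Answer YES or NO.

YES

size-2^0 implicants → 00001  01010  10011(✓)  10111(✓)  11001(✓)  11101(✓)  11111(✓)
size-2^1 implicants → 1-111  10-11  11-01  111-1
Unchecked terms (primes): 00001, 01010, 1-111, 10-11, 11-01, 111-1
Minterm coverage:
  m1 ⊆ 00001 [E]
  m10 ⊆ 01010 [E]
  m23 ⊆ 1-111,10-11
  m25 ⊆ 11-01 [E]
  m29 ⊆ 11-01,111-1
  m31 ⊆ 1-111,111-1
E = {00001, 01010, 11-01}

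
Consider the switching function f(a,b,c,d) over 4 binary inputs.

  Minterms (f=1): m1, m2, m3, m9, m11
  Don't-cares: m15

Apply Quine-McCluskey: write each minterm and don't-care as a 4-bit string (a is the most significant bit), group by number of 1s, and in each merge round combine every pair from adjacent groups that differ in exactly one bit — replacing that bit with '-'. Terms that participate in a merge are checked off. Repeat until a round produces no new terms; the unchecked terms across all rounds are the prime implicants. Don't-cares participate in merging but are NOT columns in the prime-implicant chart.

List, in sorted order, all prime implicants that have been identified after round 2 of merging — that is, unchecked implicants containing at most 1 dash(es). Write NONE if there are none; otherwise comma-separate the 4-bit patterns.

001-, 1-11

Round 0: 0001✓ 0010✓ 0011✓ 1001✓ 1011✓ 1111✓
Round 1: -001✓ -011✓ 00-1✓ 001- 1-11 10-1✓
Round 2: -0-1
PIs = {-0-1, 001-, 1-11}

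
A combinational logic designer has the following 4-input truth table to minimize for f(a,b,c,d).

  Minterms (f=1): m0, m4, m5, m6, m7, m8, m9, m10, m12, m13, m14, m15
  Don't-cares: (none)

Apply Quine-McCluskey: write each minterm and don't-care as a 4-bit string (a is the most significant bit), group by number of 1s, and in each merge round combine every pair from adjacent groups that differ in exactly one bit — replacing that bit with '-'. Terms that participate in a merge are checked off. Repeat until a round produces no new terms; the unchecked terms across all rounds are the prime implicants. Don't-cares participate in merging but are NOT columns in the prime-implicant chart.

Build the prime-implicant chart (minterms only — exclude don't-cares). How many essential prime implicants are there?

4

size-2^0 implicants → 0000(✓)  0100(✓)  0101(✓)  0110(✓)  0111(✓)  1000(✓)  1001(✓)  1010(✓)  1100(✓)  1101(✓)  1110(✓)  1111(✓)
size-2^1 implicants → -000(✓)  -100(✓)  -101(✓)  -110(✓)  -111(✓)  0-00(✓)  01-0(✓)  01-1(✓)  010-(✓)  011-(✓)  1-00(✓)  1-01(✓)  1-10(✓)  10-0(✓)  100-(✓)  11-0(✓)  11-1(✓)  110-(✓)  111-(✓)
size-2^2 implicants → --00  -1-0(✓)  -1-1(✓)  -10-(✓)  -11-(✓)  01--(✓)  1--0  1-0-  11--(✓)
size-2^3 implicants → -1--
Unchecked terms (primes): --00, -1--, 1--0, 1-0-
Minterm coverage:
  m0 ⊆ --00 [E]
  m4 ⊆ --00,-1--
  m5 ⊆ -1-- [E]
  m6 ⊆ -1-- [E]
  m7 ⊆ -1-- [E]
  m8 ⊆ --00,1--0,1-0-
  m9 ⊆ 1-0- [E]
  m10 ⊆ 1--0 [E]
  m12 ⊆ --00,-1--,1--0,1-0-
  m13 ⊆ -1--,1-0-
  m14 ⊆ -1--,1--0
  m15 ⊆ -1-- [E]
E = {--00, -1--, 1--0, 1-0-}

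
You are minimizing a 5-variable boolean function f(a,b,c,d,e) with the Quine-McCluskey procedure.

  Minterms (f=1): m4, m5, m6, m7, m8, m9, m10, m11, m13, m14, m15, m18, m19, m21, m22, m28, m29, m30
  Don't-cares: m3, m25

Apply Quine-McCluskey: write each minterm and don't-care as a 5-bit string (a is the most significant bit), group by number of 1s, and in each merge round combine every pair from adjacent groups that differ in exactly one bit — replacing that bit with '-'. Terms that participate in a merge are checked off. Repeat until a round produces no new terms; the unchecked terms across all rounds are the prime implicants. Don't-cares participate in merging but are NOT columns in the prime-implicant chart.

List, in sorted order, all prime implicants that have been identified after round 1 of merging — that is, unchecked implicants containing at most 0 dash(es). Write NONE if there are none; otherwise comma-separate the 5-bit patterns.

size-2^0 implicants → 00011(✓)  00100(✓)  00101(✓)  00110(✓)  00111(✓)  01000(✓)  01001(✓)  01010(✓)  01011(✓)  01101(✓)  01110(✓)  01111(✓)  10010(✓)  10011(✓)  10101(✓)  10110(✓)  11001(✓)  11100(✓)  11101(✓)  11110(✓)
size-2^1 implicants → -0011  -0101(✓)  -0110(✓)  -1001(✓)  -1101(✓)  -1110(✓)  0-011(✓)  0-101(✓)  0-110(✓)  0-111(✓)  00-11(✓)  001-0(✓)  001-1(✓)  0010-(✓)  0011-(✓)  01-01(✓)  01-10(✓)  01-11(✓)  010-0(✓)  010-1(✓)  0100-(✓)  0101-(✓)  011-1(✓)  0111-(✓)  1-101(✓)  1-110(✓)  10-10  1001-  11-01(✓)  111-0  1110-
size-2^2 implicants → --101  --110  -1-01  0--11  0-1-1  0-11-  001--  01--1  01-1-  010--
Unchecked terms (primes): --101, --110, -0011, -1-01, 0--11, 0-1-1, 0-11-, 001--, 01--1, 01-1-, 010--, 10-10, 1001-, 111-0, 1110-

NONE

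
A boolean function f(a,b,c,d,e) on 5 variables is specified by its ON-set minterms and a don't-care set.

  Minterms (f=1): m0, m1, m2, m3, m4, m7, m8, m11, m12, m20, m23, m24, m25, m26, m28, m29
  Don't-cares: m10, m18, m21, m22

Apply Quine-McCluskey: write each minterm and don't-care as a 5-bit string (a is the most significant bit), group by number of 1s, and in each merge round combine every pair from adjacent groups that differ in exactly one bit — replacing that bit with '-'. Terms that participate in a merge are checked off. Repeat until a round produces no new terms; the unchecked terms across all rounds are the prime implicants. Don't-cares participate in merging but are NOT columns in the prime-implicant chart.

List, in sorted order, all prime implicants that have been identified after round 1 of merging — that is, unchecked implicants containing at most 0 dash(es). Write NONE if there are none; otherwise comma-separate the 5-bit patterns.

NONE

Round 0: 00000✓ 00001✓ 00010✓ 00011✓ 00100✓ 00111✓ 01000✓ 01010✓ 01011✓ 01100✓ 10010✓ 10100✓ 10101✓ 10110✓ 10111✓ 11000✓ 11001✓ 11010✓ 11100✓ 11101✓
Round 1: -0010✓ -0100✓ -0111 -1000✓ -1010✓ -1100✓ 0-000✓ 0-010✓ 0-011✓ 0-100✓ 00-00✓ 00-11 000-0✓ 000-1✓ 0000-✓ 0001-✓ 01-00✓ 010-0✓ 0101-✓ 1-010✓ 1-100✓ 1-101✓ 10-10 101-0✓ 101-1✓ 1010-✓ 1011-✓ 11-00✓ 11-01✓ 110-0✓ 1100-✓ 1110-✓
Round 2: --010 --100 -1-00 -10-0 0--00 0-0-0 0-01- 000-- 1-10- 101-- 11-0-
PIs = {--010, --100, -0111, -1-00, -10-0, 0--00, 0-0-0, 0-01-, 00-11, 000--, 1-10-, 10-10, 101--, 11-0-}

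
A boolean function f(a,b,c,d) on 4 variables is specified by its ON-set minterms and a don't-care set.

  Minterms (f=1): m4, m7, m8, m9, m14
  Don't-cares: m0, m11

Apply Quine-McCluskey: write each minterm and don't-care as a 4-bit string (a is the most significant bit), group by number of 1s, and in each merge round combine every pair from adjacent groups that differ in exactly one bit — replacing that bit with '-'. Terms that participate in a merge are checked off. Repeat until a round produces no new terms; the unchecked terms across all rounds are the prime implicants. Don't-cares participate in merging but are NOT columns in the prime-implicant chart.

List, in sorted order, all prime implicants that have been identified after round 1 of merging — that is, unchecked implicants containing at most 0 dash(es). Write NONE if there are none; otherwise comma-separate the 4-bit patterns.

Round 0: 0000✓ 0100✓ 0111 1000✓ 1001✓ 1011✓ 1110
Round 1: -000 0-00 10-1 100-
PIs = {-000, 0-00, 0111, 10-1, 100-, 1110}

0111, 1110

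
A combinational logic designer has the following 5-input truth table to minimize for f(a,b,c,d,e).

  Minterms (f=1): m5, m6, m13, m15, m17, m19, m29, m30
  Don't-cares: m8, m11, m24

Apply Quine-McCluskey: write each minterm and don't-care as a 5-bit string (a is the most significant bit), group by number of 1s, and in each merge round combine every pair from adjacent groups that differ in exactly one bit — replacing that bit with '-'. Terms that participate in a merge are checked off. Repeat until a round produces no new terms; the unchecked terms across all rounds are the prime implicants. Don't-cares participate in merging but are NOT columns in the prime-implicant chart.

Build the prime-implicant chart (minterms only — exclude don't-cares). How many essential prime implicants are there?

[col 0] 00101*, 00110, 01000*, 01011*, 01101*, 01111*, 10001*, 10011*, 11000*, 11101*, 11110
[col 1] -1000, -1101, 0-101, 01-11, 011-1, 100-1
Prime implicants: -1000, -1101, 0-101, 00110, 01-11, 011-1, 100-1, 11110
PI chart (minterm → PIs covering it):
  5 | 0-101  (sole → essential)
  6 | 00110  (sole → essential)
  13 | -1101,0-101,011-1
  15 | 01-11,011-1
  17 | 100-1  (sole → essential)
  19 | 100-1  (sole → essential)
  29 | -1101  (sole → essential)
  30 | 11110  (sole → essential)
Essential prime implicants: -1101, 0-101, 00110, 100-1, 11110

5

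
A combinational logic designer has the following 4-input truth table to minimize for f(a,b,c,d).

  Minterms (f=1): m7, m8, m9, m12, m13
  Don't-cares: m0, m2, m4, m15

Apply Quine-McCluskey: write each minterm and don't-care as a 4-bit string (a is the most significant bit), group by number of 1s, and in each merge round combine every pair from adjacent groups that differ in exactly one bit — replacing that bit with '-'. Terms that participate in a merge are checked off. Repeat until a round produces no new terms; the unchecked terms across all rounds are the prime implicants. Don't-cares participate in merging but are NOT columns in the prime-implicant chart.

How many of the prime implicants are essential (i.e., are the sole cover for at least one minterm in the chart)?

2

[col 0] 0000*, 0010*, 0100*, 0111*, 1000*, 1001*, 1100*, 1101*, 1111*
[col 1] -000*, -100*, -111, 0-00*, 00-0, 1-00*, 1-01*, 100-*, 11-1, 110-*
[col 2] --00, 1-0-
Prime implicants: --00, -111, 00-0, 1-0-, 11-1
PI chart (minterm → PIs covering it):
  7 | -111  (sole → essential)
  8 | --00,1-0-
  9 | 1-0-  (sole → essential)
  12 | --00,1-0-
  13 | 1-0-,11-1
Essential prime implicants: -111, 1-0-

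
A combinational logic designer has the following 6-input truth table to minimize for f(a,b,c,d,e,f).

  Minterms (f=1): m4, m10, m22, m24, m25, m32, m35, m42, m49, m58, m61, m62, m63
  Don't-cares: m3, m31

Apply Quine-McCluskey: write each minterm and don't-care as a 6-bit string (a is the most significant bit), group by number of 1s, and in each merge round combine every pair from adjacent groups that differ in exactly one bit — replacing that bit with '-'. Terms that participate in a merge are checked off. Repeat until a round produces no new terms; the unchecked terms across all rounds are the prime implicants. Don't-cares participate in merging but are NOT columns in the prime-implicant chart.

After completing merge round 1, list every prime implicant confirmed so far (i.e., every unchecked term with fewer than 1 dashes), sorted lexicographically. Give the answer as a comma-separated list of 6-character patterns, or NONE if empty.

000100, 010110, 100000, 110001

[col 0] 000011*, 000100, 001010*, 010110, 011000*, 011001*, 011111*, 100000, 100011*, 101010*, 110001, 111010*, 111101*, 111110*, 111111*
[col 1] -00011, -01010, -11111, 01100-, 1-1010, 111-10, 1111-1, 11111-
Prime implicants: -00011, -01010, -11111, 000100, 010110, 01100-, 1-1010, 100000, 110001, 111-10, 1111-1, 11111-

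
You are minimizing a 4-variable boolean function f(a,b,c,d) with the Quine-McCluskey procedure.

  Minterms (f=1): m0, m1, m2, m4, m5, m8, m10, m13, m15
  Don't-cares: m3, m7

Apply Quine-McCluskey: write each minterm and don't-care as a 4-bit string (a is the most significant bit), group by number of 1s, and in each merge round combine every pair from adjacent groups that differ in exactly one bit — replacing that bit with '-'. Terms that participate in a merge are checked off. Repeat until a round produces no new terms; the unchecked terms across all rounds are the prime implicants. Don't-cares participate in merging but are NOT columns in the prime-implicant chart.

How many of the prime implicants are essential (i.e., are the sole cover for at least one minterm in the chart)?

3

size-2^0 implicants → 0000(✓)  0001(✓)  0010(✓)  0011(✓)  0100(✓)  0101(✓)  0111(✓)  1000(✓)  1010(✓)  1101(✓)  1111(✓)
size-2^1 implicants → -000(✓)  -010(✓)  -101(✓)  -111(✓)  0-00(✓)  0-01(✓)  0-11(✓)  00-0(✓)  00-1(✓)  000-(✓)  001-(✓)  01-1(✓)  010-(✓)  10-0(✓)  11-1(✓)
size-2^2 implicants → -0-0  -1-1  0--1  0-0-  00--
Unchecked terms (primes): -0-0, -1-1, 0--1, 0-0-, 00--
Minterm coverage:
  m0 ⊆ -0-0,0-0-,00--
  m1 ⊆ 0--1,0-0-,00--
  m2 ⊆ -0-0,00--
  m4 ⊆ 0-0- [E]
  m5 ⊆ -1-1,0--1,0-0-
  m8 ⊆ -0-0 [E]
  m10 ⊆ -0-0 [E]
  m13 ⊆ -1-1 [E]
  m15 ⊆ -1-1 [E]
E = {-0-0, -1-1, 0-0-}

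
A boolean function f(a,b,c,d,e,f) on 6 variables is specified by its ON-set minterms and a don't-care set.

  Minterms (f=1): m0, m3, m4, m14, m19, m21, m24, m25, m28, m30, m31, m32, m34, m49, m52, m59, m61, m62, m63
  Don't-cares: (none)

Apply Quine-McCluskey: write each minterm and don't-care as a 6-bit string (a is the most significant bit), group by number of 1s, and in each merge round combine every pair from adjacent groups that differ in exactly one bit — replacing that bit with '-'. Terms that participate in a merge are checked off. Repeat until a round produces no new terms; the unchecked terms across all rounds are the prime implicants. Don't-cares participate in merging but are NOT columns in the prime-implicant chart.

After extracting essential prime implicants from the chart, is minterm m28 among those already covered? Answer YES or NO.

NO

Round 0: 000000✓ 000011✓ 000100✓ 001110✓ 010011✓ 010101 011000✓ 011001✓ 011100✓ 011110✓ 011111✓ 100000✓ 100010✓ 110001 110100 111011✓ 111101✓ 111110✓ 111111✓
Round 1: -00000 -11110✓ -11111✓ 0-0011 0-1110 000-00 011-00 01100- 0111-0 01111-✓ 1000-0 111-11 1111-1 11111-✓
Round 2: -1111-
PIs = {-00000, -1111-, 0-0011, 0-1110, 000-00, 010101, 011-00, 01100-, 0111-0, 1000-0, 110001, 110100, 111-11, 1111-1}
Coverage chart:
  m0: -00000,000-00
  m3: 0-0011 ←essential
  m4: 000-00 ←essential
  m14: 0-1110 ←essential
  m19: 0-0011 ←essential
  m21: 010101 ←essential
  m24: 011-00,01100-
  m25: 01100- ←essential
  m28: 011-00,0111-0
  m30: -1111-,0-1110,0111-0
  m31: -1111- ←essential
  m32: -00000,1000-0
  m34: 1000-0 ←essential
  m49: 110001 ←essential
  m52: 110100 ←essential
  m59: 111-11 ←essential
  m61: 1111-1 ←essential
  m62: -1111- ←essential
  m63: -1111-,111-11,1111-1
Essential: -1111-, 0-0011, 0-1110, 000-00, 010101, 01100-, 1000-0, 110001, 110100, 111-11, 1111-1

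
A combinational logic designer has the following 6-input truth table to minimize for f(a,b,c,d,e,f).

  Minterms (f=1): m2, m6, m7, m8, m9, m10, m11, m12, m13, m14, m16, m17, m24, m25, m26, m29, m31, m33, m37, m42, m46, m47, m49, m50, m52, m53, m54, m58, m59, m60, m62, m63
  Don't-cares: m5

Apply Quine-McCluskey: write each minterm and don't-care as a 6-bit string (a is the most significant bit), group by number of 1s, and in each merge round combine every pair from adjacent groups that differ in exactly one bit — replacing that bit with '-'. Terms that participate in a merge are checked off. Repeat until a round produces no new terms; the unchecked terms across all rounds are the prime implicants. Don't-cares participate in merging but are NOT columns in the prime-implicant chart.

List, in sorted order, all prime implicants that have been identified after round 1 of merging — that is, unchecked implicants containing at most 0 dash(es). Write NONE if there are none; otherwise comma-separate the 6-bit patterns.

NONE

[col 0] 000010*, 000101*, 000110*, 000111*, 001000*, 001001*, 001010*, 001011*, 001100*, 001101*, 001110*, 010000*, 010001*, 011000*, 011001*, 011010*, 011101*, 011111*, 100001*, 100101*, 101010*, 101110*, 101111*, 110001*, 110010*, 110100*, 110101*, 110110*, 111010*, 111011*, 111100*, 111110*, 111111*
[col 1] -00101, -01010*, -01110*, -10001, -11010*, -11111, 0-1000*, 0-1001*, 0-1010*, 0-1101*, 00-010*, 00-101, 00-110*, 000-10*, 0001-1, 00011-, 001-00*, 001-01*, 001-10*, 0010-0*, 0010-1*, 00100-*, 00101-*, 0011-0*, 00110-*, 01-000*, 01-001*, 01000-*, 011-01*, 0110-0*, 01100-*, 0111-1, 1-0001*, 1-0101*, 1-1010*, 1-1110*, 1-1111*, 100-01*, 101-10*, 10111-*, 11-010*, 11-100*, 11-110*, 110-01*, 110-10*, 1101-0*, 11010-, 111-10*, 111-11*, 11101-*, 1111-0*, 11111-*
[col 2] --1010, -01-10, 0-1-01, 0-10-0, 0-100-, 00--10, 001--0, 001-0-, 0010--, 01-00-, 1-0-01, 1-1-10, 1-111-, 11--10, 11-1-0, 111-1-
Prime implicants: --1010, -00101, -01-10, -10001, -11111, 0-1-01, 0-10-0, 0-100-, 00--10, 00-101, 0001-1, 00011-, 001--0, 001-0-, 0010--, 01-00-, 0111-1, 1-0-01, 1-1-10, 1-111-, 11--10, 11-1-0, 11010-, 111-1-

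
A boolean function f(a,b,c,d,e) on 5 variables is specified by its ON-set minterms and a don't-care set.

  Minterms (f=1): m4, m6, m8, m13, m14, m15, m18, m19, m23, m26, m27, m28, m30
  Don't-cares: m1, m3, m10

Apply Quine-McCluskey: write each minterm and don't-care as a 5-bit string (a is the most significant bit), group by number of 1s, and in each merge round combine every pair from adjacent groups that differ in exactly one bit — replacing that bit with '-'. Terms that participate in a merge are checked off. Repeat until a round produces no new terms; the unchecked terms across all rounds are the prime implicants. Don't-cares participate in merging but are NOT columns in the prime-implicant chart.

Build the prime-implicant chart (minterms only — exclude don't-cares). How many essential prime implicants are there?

[col 0] 00001*, 00011*, 00100*, 00110*, 01000*, 01010*, 01101*, 01110*, 01111*, 10010*, 10011*, 10111*, 11010*, 11011*, 11100*, 11110*
[col 1] -0011, -1010*, -1110*, 0-110, 000-1, 001-0, 01-10*, 010-0, 011-1, 0111-, 1-010*, 1-011*, 10-11, 1001-*, 11-10*, 1101-*, 111-0
[col 2] -1-10, 1-01-
Prime implicants: -0011, -1-10, 0-110, 000-1, 001-0, 010-0, 011-1, 0111-, 1-01-, 10-11, 111-0
PI chart (minterm → PIs covering it):
  4 | 001-0  (sole → essential)
  6 | 0-110,001-0
  8 | 010-0  (sole → essential)
  13 | 011-1  (sole → essential)
  14 | -1-10,0-110,0111-
  15 | 011-1,0111-
  18 | 1-01-  (sole → essential)
  19 | -0011,1-01-,10-11
  23 | 10-11  (sole → essential)
  26 | -1-10,1-01-
  27 | 1-01-  (sole → essential)
  28 | 111-0  (sole → essential)
  30 | -1-10,111-0
Essential prime implicants: 001-0, 010-0, 011-1, 1-01-, 10-11, 111-0

6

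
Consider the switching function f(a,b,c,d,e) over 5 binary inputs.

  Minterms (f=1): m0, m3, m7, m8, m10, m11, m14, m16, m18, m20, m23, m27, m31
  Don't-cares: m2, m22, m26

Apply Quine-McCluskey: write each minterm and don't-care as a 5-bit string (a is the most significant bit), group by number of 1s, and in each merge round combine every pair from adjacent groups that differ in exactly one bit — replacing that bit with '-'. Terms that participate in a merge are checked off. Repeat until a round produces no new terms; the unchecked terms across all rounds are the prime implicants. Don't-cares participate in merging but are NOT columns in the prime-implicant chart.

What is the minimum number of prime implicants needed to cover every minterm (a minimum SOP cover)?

size-2^0 implicants → 00000(✓)  00010(✓)  00011(✓)  00111(✓)  01000(✓)  01010(✓)  01011(✓)  01110(✓)  10000(✓)  10010(✓)  10100(✓)  10110(✓)  10111(✓)  11010(✓)  11011(✓)  11111(✓)
size-2^1 implicants → -0000(✓)  -0010(✓)  -0111  -1010(✓)  -1011(✓)  0-000(✓)  0-010(✓)  0-011(✓)  00-11  000-0(✓)  0001-(✓)  01-10  010-0(✓)  0101-(✓)  1-010(✓)  1-111  10-00(✓)  10-10(✓)  100-0(✓)  101-0(✓)  1011-  11-11  1101-(✓)
size-2^2 implicants → --010  -00-0  -101-  0-0-0  0-01-  10--0
Unchecked terms (primes): --010, -00-0, -0111, -101-, 0-0-0, 0-01-, 00-11, 01-10, 1-111, 10--0, 1011-, 11-11
Minterm coverage:
  m0 ⊆ -00-0,0-0-0
  m3 ⊆ 0-01-,00-11
  m7 ⊆ -0111,00-11
  m8 ⊆ 0-0-0 [E]
  m10 ⊆ --010,-101-,0-0-0,0-01-,01-10
  m11 ⊆ -101-,0-01-
  m14 ⊆ 01-10 [E]
  m16 ⊆ -00-0,10--0
  m18 ⊆ --010,-00-0,10--0
  m20 ⊆ 10--0 [E]
  m23 ⊆ -0111,1-111,1011-
  m27 ⊆ -101-,11-11
  m31 ⊆ 1-111,11-11
E = {0-0-0, 01-10, 10--0}
Petrick residual → -0111, 0-01-, 11-11
Cover = b'cde + a'c'e' + a'c'd + a'bde' + ab'e' + abde  |cover|=6

6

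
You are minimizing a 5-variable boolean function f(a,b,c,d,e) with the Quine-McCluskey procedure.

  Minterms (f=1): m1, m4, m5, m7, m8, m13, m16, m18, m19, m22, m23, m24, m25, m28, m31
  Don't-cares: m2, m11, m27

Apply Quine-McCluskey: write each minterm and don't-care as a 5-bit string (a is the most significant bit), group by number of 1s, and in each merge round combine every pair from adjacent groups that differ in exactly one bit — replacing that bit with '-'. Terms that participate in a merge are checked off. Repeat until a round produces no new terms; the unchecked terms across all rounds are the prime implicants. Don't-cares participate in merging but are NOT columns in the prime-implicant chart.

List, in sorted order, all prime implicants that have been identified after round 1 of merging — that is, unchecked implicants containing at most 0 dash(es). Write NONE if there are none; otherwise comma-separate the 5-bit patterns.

size-2^0 implicants → 00001(✓)  00010(✓)  00100(✓)  00101(✓)  00111(✓)  01000(✓)  01011(✓)  01101(✓)  10000(✓)  10010(✓)  10011(✓)  10110(✓)  10111(✓)  11000(✓)  11001(✓)  11011(✓)  11100(✓)  11111(✓)
size-2^1 implicants → -0010  -0111  -1000  -1011  0-101  00-01  001-1  0010-  1-000  1-011(✓)  1-111(✓)  10-10(✓)  10-11(✓)  100-0  1001-(✓)  1011-(✓)  11-00  11-11(✓)  110-1  1100-
size-2^2 implicants → 1--11  10-1-
Unchecked terms (primes): -0010, -0111, -1000, -1011, 0-101, 00-01, 001-1, 0010-, 1--11, 1-000, 10-1-, 100-0, 11-00, 110-1, 1100-

NONE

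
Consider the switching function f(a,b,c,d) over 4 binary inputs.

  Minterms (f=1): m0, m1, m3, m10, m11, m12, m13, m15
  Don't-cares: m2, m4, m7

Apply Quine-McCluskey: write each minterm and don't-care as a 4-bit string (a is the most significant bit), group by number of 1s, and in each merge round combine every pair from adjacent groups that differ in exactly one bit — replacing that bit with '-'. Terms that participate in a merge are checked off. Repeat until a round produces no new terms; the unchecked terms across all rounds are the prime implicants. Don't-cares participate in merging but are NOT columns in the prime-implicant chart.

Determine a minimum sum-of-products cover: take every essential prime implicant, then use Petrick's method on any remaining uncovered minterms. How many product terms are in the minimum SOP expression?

[col 0] 0000*, 0001*, 0010*, 0011*, 0100*, 0111*, 1010*, 1011*, 1100*, 1101*, 1111*
[col 1] -010*, -011*, -100, -111*, 0-00, 0-11*, 00-0*, 00-1*, 000-*, 001-*, 1-11*, 101-*, 11-1, 110-
[col 2] --11, -01-, 00--
Prime implicants: --11, -01-, -100, 0-00, 00--, 11-1, 110-
PI chart (minterm → PIs covering it):
  0 | 0-00,00--
  1 | 00--  (sole → essential)
  3 | --11,-01-,00--
  10 | -01-  (sole → essential)
  11 | --11,-01-
  12 | -100,110-
  13 | 11-1,110-
  15 | --11,11-1
Essential prime implicants: -01-, 00--
Petrick residual → --11, 110-
Minimum SOP uses 4 PIs: cd + b'c + a'b' + abc'

4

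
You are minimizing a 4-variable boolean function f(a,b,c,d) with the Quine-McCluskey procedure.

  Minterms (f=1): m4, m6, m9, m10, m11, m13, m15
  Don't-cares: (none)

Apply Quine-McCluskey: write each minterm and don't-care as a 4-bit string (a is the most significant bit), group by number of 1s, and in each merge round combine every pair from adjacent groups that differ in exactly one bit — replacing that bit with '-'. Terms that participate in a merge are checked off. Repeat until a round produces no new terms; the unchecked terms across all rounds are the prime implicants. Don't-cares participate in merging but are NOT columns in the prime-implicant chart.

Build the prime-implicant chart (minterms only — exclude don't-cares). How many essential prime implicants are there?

3

size-2^0 implicants → 0100(✓)  0110(✓)  1001(✓)  1010(✓)  1011(✓)  1101(✓)  1111(✓)
size-2^1 implicants → 01-0  1-01(✓)  1-11(✓)  10-1(✓)  101-  11-1(✓)
size-2^2 implicants → 1--1
Unchecked terms (primes): 01-0, 1--1, 101-
Minterm coverage:
  m4 ⊆ 01-0 [E]
  m6 ⊆ 01-0 [E]
  m9 ⊆ 1--1 [E]
  m10 ⊆ 101- [E]
  m11 ⊆ 1--1,101-
  m13 ⊆ 1--1 [E]
  m15 ⊆ 1--1 [E]
E = {01-0, 1--1, 101-}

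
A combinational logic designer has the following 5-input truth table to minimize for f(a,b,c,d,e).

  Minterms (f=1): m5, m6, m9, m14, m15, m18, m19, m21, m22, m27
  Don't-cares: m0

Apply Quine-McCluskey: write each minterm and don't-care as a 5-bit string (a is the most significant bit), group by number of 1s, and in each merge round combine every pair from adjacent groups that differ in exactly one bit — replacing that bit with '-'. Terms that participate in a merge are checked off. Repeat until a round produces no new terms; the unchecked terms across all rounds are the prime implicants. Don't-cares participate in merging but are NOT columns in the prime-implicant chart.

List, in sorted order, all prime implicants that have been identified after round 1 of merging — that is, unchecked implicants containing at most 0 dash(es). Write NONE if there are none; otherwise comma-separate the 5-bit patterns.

00000, 01001

Round 0: 00000 00101✓ 00110✓ 01001 01110✓ 01111✓ 10010✓ 10011✓ 10101✓ 10110✓ 11011✓
Round 1: -0101 -0110 0-110 0111- 1-011 10-10 1001-
PIs = {-0101, -0110, 0-110, 00000, 01001, 0111-, 1-011, 10-10, 1001-}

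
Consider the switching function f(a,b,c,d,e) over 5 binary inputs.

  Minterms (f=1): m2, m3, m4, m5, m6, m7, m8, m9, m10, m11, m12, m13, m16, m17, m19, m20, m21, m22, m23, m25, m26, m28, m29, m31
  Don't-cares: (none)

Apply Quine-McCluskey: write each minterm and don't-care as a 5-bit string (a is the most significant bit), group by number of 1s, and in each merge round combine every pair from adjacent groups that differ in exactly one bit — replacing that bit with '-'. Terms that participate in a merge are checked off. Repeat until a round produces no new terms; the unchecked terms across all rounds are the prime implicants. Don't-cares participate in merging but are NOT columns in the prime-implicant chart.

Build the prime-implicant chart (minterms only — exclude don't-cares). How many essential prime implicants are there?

5

[col 0] 00010*, 00011*, 00100*, 00101*, 00110*, 00111*, 01000*, 01001*, 01010*, 01011*, 01100*, 01101*, 10000*, 10001*, 10011*, 10100*, 10101*, 10110*, 10111*, 11001*, 11010*, 11100*, 11101*, 11111*
[col 1] -0011*, -0100*, -0101*, -0110*, -0111*, -1001*, -1010, -1100*, -1101*, 0-010*, 0-011*, 0-100*, 0-101*, 00-10*, 00-11*, 0001-*, 001-0*, 001-1*, 0010-*, 0011-*, 01-00*, 01-01*, 010-0*, 010-1*, 0100-*, 0101-*, 0110-*, 1-001*, 1-100*, 1-101*, 1-111*, 10-00*, 10-01*, 10-11*, 100-1*, 1000-*, 101-0*, 101-1*, 1010-*, 1011-*, 11-01*, 111-1*, 1110-*
[col 2] --100*, --101*, -0-11, -01-0*, -01-1*, -010-*, -011-*, -1-01, -110-*, 0-01-, 0-10-*, 00-1-, 001--*, 01-0-, 010--, 1--01, 1-1-1, 1-10-*, 10--1, 10-0-, 101--*
[col 3] --10-, -01--
Prime implicants: --10-, -0-11, -01--, -1-01, -1010, 0-01-, 00-1-, 01-0-, 010--, 1--01, 1-1-1, 10--1, 10-0-
PI chart (minterm → PIs covering it):
  2 | 0-01-,00-1-
  3 | -0-11,0-01-,00-1-
  4 | --10-,-01--
  5 | --10-,-01--
  6 | -01--,00-1-
  7 | -0-11,-01--,00-1-
  8 | 01-0-,010--
  9 | -1-01,01-0-,010--
  10 | -1010,0-01-,010--
  11 | 0-01-,010--
  12 | --10-,01-0-
  13 | --10-,-1-01,01-0-
  16 | 10-0-  (sole → essential)
  17 | 1--01,10--1,10-0-
  19 | -0-11,10--1
  20 | --10-,-01--,10-0-
  21 | --10-,-01--,1--01,1-1-1,10--1,10-0-
  22 | -01--  (sole → essential)
  23 | -0-11,-01--,1-1-1,10--1
  25 | -1-01,1--01
  26 | -1010  (sole → essential)
  28 | --10-  (sole → essential)
  29 | --10-,-1-01,1--01,1-1-1
  31 | 1-1-1  (sole → essential)
Essential prime implicants: --10-, -01--, -1010, 1-1-1, 10-0-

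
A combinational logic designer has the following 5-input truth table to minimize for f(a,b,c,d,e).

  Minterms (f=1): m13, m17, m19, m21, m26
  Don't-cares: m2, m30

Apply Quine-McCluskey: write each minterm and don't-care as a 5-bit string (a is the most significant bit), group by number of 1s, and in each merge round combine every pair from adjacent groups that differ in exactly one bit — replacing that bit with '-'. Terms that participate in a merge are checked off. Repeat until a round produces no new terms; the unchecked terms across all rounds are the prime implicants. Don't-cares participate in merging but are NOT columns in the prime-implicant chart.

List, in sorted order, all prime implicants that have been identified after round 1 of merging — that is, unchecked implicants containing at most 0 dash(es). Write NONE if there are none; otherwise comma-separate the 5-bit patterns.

[col 0] 00010, 01101, 10001*, 10011*, 10101*, 11010*, 11110*
[col 1] 10-01, 100-1, 11-10
Prime implicants: 00010, 01101, 10-01, 100-1, 11-10

00010, 01101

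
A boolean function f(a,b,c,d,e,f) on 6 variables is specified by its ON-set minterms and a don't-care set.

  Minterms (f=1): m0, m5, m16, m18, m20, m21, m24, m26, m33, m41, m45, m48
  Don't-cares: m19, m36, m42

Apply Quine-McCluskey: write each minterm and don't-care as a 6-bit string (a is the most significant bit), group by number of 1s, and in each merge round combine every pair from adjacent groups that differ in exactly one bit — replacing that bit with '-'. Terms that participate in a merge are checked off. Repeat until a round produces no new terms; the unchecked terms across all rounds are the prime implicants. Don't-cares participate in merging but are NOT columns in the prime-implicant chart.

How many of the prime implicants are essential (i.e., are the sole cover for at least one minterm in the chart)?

6

[col 0] 000000*, 000101*, 010000*, 010010*, 010011*, 010100*, 010101*, 011000*, 011010*, 100001*, 100100, 101001*, 101010, 101101*, 110000*
[col 1] -10000, 0-0000, 0-0101, 01-000*, 01-010*, 010-00, 0100-0*, 01001-, 01010-, 0110-0*, 10-001, 101-01
[col 2] 01-0-0
Prime implicants: -10000, 0-0000, 0-0101, 01-0-0, 010-00, 01001-, 01010-, 10-001, 100100, 101-01, 101010
PI chart (minterm → PIs covering it):
  0 | 0-0000  (sole → essential)
  5 | 0-0101  (sole → essential)
  16 | -10000,0-0000,01-0-0,010-00
  18 | 01-0-0,01001-
  20 | 010-00,01010-
  21 | 0-0101,01010-
  24 | 01-0-0  (sole → essential)
  26 | 01-0-0  (sole → essential)
  33 | 10-001  (sole → essential)
  41 | 10-001,101-01
  45 | 101-01  (sole → essential)
  48 | -10000  (sole → essential)
Essential prime implicants: -10000, 0-0000, 0-0101, 01-0-0, 10-001, 101-01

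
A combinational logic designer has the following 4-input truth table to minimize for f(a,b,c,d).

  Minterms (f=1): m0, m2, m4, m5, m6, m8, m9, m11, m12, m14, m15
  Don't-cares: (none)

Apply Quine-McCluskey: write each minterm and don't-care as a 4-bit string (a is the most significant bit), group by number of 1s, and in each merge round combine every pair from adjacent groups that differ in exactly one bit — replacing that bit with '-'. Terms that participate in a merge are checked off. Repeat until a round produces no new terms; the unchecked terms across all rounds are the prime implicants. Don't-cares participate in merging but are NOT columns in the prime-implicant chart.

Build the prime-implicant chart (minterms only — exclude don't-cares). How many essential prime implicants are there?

size-2^0 implicants → 0000(✓)  0010(✓)  0100(✓)  0101(✓)  0110(✓)  1000(✓)  1001(✓)  1011(✓)  1100(✓)  1110(✓)  1111(✓)
size-2^1 implicants → -000(✓)  -100(✓)  -110(✓)  0-00(✓)  0-10(✓)  00-0(✓)  01-0(✓)  010-  1-00(✓)  1-11  10-1  100-  11-0(✓)  111-
size-2^2 implicants → --00  -1-0  0--0
Unchecked terms (primes): --00, -1-0, 0--0, 010-, 1-11, 10-1, 100-, 111-
Minterm coverage:
  m0 ⊆ --00,0--0
  m2 ⊆ 0--0 [E]
  m4 ⊆ --00,-1-0,0--0,010-
  m5 ⊆ 010- [E]
  m6 ⊆ -1-0,0--0
  m8 ⊆ --00,100-
  m9 ⊆ 10-1,100-
  m11 ⊆ 1-11,10-1
  m12 ⊆ --00,-1-0
  m14 ⊆ -1-0,111-
  m15 ⊆ 1-11,111-
E = {0--0, 010-}

2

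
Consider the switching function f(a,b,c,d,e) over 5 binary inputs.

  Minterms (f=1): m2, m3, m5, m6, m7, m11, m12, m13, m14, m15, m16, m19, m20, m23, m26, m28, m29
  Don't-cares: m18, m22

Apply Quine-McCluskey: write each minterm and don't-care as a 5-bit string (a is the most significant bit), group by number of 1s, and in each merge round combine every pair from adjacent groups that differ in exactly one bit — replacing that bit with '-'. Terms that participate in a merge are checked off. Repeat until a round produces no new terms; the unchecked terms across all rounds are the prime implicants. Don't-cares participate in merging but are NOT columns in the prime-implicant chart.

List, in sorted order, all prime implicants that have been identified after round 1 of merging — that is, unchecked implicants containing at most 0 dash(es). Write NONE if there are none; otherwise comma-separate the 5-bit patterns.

[col 0] 00010*, 00011*, 00101*, 00110*, 00111*, 01011*, 01100*, 01101*, 01110*, 01111*, 10000*, 10010*, 10011*, 10100*, 10110*, 10111*, 11010*, 11100*, 11101*
[col 1] -0010*, -0011*, -0110*, -0111*, -1100*, -1101*, 0-011*, 0-101*, 0-110*, 0-111*, 00-10*, 00-11*, 0001-*, 001-1*, 0011-*, 01-11*, 011-0*, 011-1*, 0110-*, 0111-*, 1-010, 1-100, 10-00*, 10-10*, 10-11*, 100-0*, 1001-*, 101-0*, 1011-*, 1110-*
[col 2] -0-10*, -0-11*, -001-*, -011-*, -110-, 0--11, 0-1-1, 0-11-, 00-1-*, 011--, 10--0, 10-1-*
[col 3] -0-1-
Prime implicants: -0-1-, -110-, 0--11, 0-1-1, 0-11-, 011--, 1-010, 1-100, 10--0

NONE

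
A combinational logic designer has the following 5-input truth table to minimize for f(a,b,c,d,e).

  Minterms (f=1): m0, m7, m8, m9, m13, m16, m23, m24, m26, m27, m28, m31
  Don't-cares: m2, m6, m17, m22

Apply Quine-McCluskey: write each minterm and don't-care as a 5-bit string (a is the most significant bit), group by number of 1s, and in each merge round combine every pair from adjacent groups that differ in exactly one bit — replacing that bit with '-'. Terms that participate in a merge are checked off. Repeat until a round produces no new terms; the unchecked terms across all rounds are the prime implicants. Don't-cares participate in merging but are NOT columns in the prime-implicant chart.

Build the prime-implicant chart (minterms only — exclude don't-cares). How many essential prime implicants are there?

3

size-2^0 implicants → 00000(✓)  00010(✓)  00110(✓)  00111(✓)  01000(✓)  01001(✓)  01101(✓)  10000(✓)  10001(✓)  10110(✓)  10111(✓)  11000(✓)  11010(✓)  11011(✓)  11100(✓)  11111(✓)
size-2^1 implicants → -0000(✓)  -0110(✓)  -0111(✓)  -1000(✓)  0-000(✓)  00-10  000-0  0011-(✓)  01-01  0100-  1-000(✓)  1-111  1000-  1011-(✓)  11-00  11-11  110-0  1101-
size-2^2 implicants → --000  -011-
Unchecked terms (primes): --000, -011-, 00-10, 000-0, 01-01, 0100-, 1-111, 1000-, 11-00, 11-11, 110-0, 1101-
Minterm coverage:
  m0 ⊆ --000,000-0
  m7 ⊆ -011- [E]
  m8 ⊆ --000,0100-
  m9 ⊆ 01-01,0100-
  m13 ⊆ 01-01 [E]
  m16 ⊆ --000,1000-
  m23 ⊆ -011-,1-111
  m24 ⊆ --000,11-00,110-0
  m26 ⊆ 110-0,1101-
  m27 ⊆ 11-11,1101-
  m28 ⊆ 11-00 [E]
  m31 ⊆ 1-111,11-11
E = {-011-, 01-01, 11-00}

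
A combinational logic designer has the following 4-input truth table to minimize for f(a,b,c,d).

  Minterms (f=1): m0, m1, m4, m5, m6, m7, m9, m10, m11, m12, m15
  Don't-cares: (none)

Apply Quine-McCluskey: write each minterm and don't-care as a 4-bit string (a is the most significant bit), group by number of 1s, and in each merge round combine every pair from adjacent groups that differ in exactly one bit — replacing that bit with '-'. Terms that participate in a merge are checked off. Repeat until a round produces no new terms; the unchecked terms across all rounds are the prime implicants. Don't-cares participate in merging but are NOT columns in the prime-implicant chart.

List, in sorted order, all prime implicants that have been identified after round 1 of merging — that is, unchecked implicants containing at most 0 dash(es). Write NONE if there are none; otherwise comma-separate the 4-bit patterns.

Round 0: 0000✓ 0001✓ 0100✓ 0101✓ 0110✓ 0111✓ 1001✓ 1010✓ 1011✓ 1100✓ 1111✓
Round 1: -001 -100 -111 0-00✓ 0-01✓ 000-✓ 01-0✓ 01-1✓ 010-✓ 011-✓ 1-11 10-1 101-
Round 2: 0-0- 01--
PIs = {-001, -100, -111, 0-0-, 01--, 1-11, 10-1, 101-}

NONE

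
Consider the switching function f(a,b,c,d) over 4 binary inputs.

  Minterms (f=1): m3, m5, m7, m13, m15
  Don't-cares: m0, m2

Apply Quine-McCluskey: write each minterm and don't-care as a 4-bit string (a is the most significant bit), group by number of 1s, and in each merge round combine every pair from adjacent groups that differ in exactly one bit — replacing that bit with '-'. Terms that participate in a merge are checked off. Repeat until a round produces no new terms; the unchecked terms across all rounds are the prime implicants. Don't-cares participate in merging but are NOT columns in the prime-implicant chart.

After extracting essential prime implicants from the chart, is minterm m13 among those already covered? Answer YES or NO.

Round 0: 0000✓ 0010✓ 0011✓ 0101✓ 0111✓ 1101✓ 1111✓
Round 1: -101✓ -111✓ 0-11 00-0 001- 01-1✓ 11-1✓
Round 2: -1-1
PIs = {-1-1, 0-11, 00-0, 001-}
Coverage chart:
  m3: 0-11,001-
  m5: -1-1 ←essential
  m7: -1-1,0-11
  m13: -1-1 ←essential
  m15: -1-1 ←essential
Essential: -1-1

YES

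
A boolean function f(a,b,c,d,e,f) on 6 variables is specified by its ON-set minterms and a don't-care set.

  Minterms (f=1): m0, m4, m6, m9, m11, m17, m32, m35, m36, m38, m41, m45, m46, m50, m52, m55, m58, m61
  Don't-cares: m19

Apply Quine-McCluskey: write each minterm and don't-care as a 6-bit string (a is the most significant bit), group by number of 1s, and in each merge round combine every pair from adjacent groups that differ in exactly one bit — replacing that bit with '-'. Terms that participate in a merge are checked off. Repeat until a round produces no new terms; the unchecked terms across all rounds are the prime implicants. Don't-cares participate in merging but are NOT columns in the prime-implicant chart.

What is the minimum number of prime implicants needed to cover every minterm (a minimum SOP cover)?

11

size-2^0 implicants → 000000(✓)  000100(✓)  000110(✓)  001001(✓)  001011(✓)  010001(✓)  010011(✓)  100000(✓)  100011  100100(✓)  100110(✓)  101001(✓)  101101(✓)  101110(✓)  110010(✓)  110100(✓)  110111  111010(✓)  111101(✓)
size-2^1 implicants → -00000(✓)  -00100(✓)  -00110(✓)  -01001  000-00(✓)  0001-0(✓)  0010-1  0100-1  1-0100  1-1101  10-110  100-00(✓)  1001-0(✓)  101-01  11-010
size-2^2 implicants → -00-00  -001-0
Unchecked terms (primes): -00-00, -001-0, -01001, 0010-1, 0100-1, 1-0100, 1-1101, 10-110, 100011, 101-01, 11-010, 110111
Minterm coverage:
  m0 ⊆ -00-00 [E]
  m4 ⊆ -00-00,-001-0
  m6 ⊆ -001-0 [E]
  m9 ⊆ -01001,0010-1
  m11 ⊆ 0010-1 [E]
  m17 ⊆ 0100-1 [E]
  m32 ⊆ -00-00 [E]
  m35 ⊆ 100011 [E]
  m36 ⊆ -00-00,-001-0,1-0100
  m38 ⊆ -001-0,10-110
  m41 ⊆ -01001,101-01
  m45 ⊆ 1-1101,101-01
  m46 ⊆ 10-110 [E]
  m50 ⊆ 11-010 [E]
  m52 ⊆ 1-0100 [E]
  m55 ⊆ 110111 [E]
  m58 ⊆ 11-010 [E]
  m61 ⊆ 1-1101 [E]
E = {-00-00, -001-0, 0010-1, 0100-1, 1-0100, 1-1101, 10-110, 100011, 11-010, 110111}
Petrick residual → -01001
Cover = b'c'e'f' + b'c'df' + b'cd'e'f + a'b'cd'f + a'bc'd'f + ac'de'f' + acde'f + ab'def' + ab'c'd'ef + abd'ef' + abc'def  |cover|=11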